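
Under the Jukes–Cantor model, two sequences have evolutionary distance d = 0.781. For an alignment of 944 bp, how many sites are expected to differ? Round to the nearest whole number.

Invert JC69: p = (3/4)(1 − e^(−4d/3)) = 0.75 × (1 − e^(-1.041333)) = 0.75 × (1 − 0.352984) = 0.485262.
Expected differing sites = pL ≈ 0.485262 × 944 = 458.087328 ≈ 458.

458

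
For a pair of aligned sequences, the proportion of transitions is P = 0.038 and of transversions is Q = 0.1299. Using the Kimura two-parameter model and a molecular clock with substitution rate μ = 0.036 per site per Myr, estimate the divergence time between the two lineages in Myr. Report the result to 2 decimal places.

Under the Kimura two-parameter model, d = −½ ln(1 − 2P − Q) − ¼ ln(1 − 2Q).
1 − 2P − Q = 0.7941, giving −½ ln(0.7941) = 0.115273.
1 − 2Q = 0.7402, giving −¼ ln(0.7402) = 0.075209.
d = 0.115273 + 0.075209 = 0.190482.
Under a molecular clock d = 2μt, so t = d/(2μ) = 0.190482 / (2 × 0.036) = 2.65 Myr.

2.65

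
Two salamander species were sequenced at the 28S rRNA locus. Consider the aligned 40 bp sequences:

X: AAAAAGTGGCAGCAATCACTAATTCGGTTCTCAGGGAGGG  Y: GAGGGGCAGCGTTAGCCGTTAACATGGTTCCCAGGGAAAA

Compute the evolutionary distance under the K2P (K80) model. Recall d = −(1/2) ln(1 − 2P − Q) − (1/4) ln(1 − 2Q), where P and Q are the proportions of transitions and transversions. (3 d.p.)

Of 40 sites, 18 differences are transitions and 2 are transversions, so P = 18/40 = 0.45 and Q = 2/40 = 0.05.
Under the Kimura two-parameter model, d = −½ ln(1 − 2P − Q) − ¼ ln(1 − 2Q).
1 − 2P − Q = 0.05, giving −½ ln(0.05) = 1.497866.
1 − 2Q = 0.9, giving −¼ ln(0.9) = 0.026340.
d = 1.497866 + 0.026340 = 1.524206.

1.524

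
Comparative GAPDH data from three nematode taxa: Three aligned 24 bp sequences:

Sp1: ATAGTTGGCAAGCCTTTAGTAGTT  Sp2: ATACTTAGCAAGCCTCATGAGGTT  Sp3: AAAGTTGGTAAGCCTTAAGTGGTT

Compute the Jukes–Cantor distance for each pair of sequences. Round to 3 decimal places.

Sp1–Sp2: 7/24 sites differ → p ≈ 0.291667, d = −0.75 ln(1 − 0.388889) = 0.369358 ≈ 0.369.
Sp1–Sp3: 4/24 sites differ → p ≈ 0.166667, d = −0.75 ln(1 − 0.222223) = 0.188487 ≈ 0.188.
Sp2–Sp3: 7/24 sites differ → p ≈ 0.291667, d = −0.75 ln(1 − 0.388889) = 0.369358 ≈ 0.369.

d(Sp1,Sp2) = 0.369, d(Sp1,Sp3) = 0.188, d(Sp2,Sp3) = 0.369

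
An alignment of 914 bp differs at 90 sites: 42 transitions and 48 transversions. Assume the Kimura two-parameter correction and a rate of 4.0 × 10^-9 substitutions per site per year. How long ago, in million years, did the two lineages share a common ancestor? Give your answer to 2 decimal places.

13.22

P = 42/914 ≈ 0.045952 and Q = 48/914 ≈ 0.052516.
Under the Kimura two-parameter model, d = −½ ln(1 − 2P − Q) − ¼ ln(1 − 2Q).
1 − 2P − Q = 0.85558, giving −½ ln(0.85558) = 0.077988.
1 − 2Q = 0.894968, giving −¼ ln(0.894968) = 0.027742.
d = 0.077988 + 0.027742 = 0.105730.
Under a molecular clock d = 2μt, so t = d/(2μ) = 0.105730 / (2 × 4.0 × 10^-9) = 13.22 million years.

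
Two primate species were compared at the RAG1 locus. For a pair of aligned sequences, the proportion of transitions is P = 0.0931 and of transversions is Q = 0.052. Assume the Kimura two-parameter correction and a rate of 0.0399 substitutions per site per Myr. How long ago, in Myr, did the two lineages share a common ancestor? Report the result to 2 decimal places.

2.05

Under the Kimura two-parameter model, d = −½ ln(1 − 2P − Q) − ¼ ln(1 − 2Q).
1 − 2P − Q = 0.7618, giving −½ ln(0.7618) = 0.136036.
1 − 2Q = 0.896, giving −¼ ln(0.896) = 0.027454.
d = 0.136036 + 0.027454 = 0.163490.
Under a molecular clock d = 2μt, so t = d/(2μ) = 0.163490 / (2 × 0.0399) = 2.05 Myr.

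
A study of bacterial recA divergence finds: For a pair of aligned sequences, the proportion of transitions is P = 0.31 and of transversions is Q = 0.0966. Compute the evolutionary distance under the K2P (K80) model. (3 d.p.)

Under the Kimura two-parameter model, d = −½ ln(1 − 2P − Q) − ¼ ln(1 − 2Q).
1 − 2P − Q = 0.2834, giving −½ ln(0.2834) = 0.630448.
1 − 2Q = 0.8068, giving −¼ ln(0.8068) = 0.053670.
d = 0.630448 + 0.053670 = 0.684118.

0.684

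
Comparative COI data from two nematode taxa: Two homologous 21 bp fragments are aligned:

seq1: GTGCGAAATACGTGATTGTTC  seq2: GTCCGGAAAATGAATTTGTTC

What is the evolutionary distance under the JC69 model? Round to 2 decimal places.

0.44

The sequences differ at 7 of 21 sites (3, 6, 9, 11, 13, 14, 15), so p = 7/21 ≈ 0.333333.
d = −(3/4) ln(1 − 4p/3) = −0.75 ln(1 − 0.444444) = −0.75 ln(0.555556)
  = −0.75 × (-0.587786) = 0.440840 substitutions/site.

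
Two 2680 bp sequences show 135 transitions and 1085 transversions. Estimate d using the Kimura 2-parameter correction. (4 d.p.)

P = 135/2680 ≈ 0.050373 and Q = 1085/2680 ≈ 0.404851.
Under the Kimura two-parameter model, d = −½ ln(1 − 2P − Q) − ¼ ln(1 − 2Q).
1 − 2P − Q = 0.494403, giving −½ ln(0.494403) = 0.352202.
1 − 2Q = 0.190298, giving −¼ ln(0.190298) = 0.414791.
d = 0.352202 + 0.414791 = 0.766993.

0.7670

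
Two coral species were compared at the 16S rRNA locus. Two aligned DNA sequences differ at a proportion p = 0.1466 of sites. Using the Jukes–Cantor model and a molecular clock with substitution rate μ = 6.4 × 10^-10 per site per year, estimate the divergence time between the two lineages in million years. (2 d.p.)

127.44

d = −(3/4) ln(1 − 4p/3) = −0.75 ln(1 − 0.195467) = −0.75 ln(0.804533)
  = −0.75 × (-0.217493) = 0.163120 substitutions/site.
Under a molecular clock d = 2μt, so t = d/(2μ) = 0.163120 / (2 × 6.4 × 10^-10) = 127.44 million years.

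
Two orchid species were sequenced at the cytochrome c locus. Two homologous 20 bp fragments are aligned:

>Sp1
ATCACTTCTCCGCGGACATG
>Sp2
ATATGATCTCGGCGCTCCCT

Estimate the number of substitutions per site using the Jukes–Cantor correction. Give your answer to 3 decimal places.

0.824

The sequences differ at 10 of 20 sites (3, 4, 5, 6, 11, 15, 16, 18, 19, 20), so p = 10/20 = 0.5.
d = −(3/4) ln(1 − 4p/3) = −0.75 ln(1 − 0.666667) = −0.75 ln(0.333333)
  = −0.75 × (-1.098613) = 0.823960 substitutions/site.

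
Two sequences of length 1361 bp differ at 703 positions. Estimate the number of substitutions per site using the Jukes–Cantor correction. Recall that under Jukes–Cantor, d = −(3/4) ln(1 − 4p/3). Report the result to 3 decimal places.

p = 703/1361 ≈ 0.516532.
d = −(3/4) ln(1 − 4p/3) = −0.75 ln(1 − 0.688709) = −0.75 ln(0.311291)
  = −0.75 × (-1.167027) = 0.875270 substitutions/site.

0.875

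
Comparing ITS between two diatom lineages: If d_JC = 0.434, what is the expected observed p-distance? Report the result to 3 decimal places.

0.330

p = (3/4)(1 − e^(−4d/3)) = 0.75 × (1 − e^(-0.578667)) = 0.75 × (1 − 0.560645) = 0.329516.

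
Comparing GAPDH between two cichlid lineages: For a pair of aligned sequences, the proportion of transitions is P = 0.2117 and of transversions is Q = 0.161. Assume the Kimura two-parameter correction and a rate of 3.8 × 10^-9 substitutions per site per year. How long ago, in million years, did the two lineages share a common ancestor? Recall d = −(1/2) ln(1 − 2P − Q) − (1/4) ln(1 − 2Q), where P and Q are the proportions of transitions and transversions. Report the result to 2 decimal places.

Under the Kimura two-parameter model, d = −½ ln(1 − 2P − Q) − ¼ ln(1 − 2Q).
1 − 2P − Q = 0.4156, giving −½ ln(0.4156) = 0.439016.
1 − 2Q = 0.678, giving −¼ ln(0.678) = 0.097152.
d = 0.439016 + 0.097152 = 0.536168.
Under a molecular clock d = 2μt, so t = d/(2μ) = 0.536168 / (2 × 3.8 × 10^-9) = 70.55 million years.

70.55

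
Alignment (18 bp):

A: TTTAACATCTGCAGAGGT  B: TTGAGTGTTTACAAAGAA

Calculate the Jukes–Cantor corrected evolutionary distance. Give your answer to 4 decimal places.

The sequences differ at 9 of 18 sites (3, 5, 6, 7, 9, 11, 14, 17, 18), so p = 9/18 = 0.5.
d = −(3/4) ln(1 − 4p/3) = −0.75 ln(1 − 0.666667) = −0.75 ln(0.333333)
  = −0.75 × (-1.098613) = 0.823960 substitutions/site.

0.8240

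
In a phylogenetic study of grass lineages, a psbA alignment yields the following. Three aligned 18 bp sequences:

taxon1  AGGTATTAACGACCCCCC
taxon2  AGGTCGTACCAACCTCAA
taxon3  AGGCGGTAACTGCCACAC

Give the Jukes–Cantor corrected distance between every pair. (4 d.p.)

taxon1–taxon2: 7/18 sites differ → p ≈ 0.388889, d = −0.75 ln(1 − 0.518519) = 0.548166 ≈ 0.5482.
taxon1–taxon3: 7/18 sites differ → p ≈ 0.388889, d = −0.75 ln(1 − 0.518519) = 0.548166 ≈ 0.5482.
taxon2–taxon3: 7/18 sites differ → p ≈ 0.388889, d = −0.75 ln(1 − 0.518519) = 0.548166 ≈ 0.5482.

d(taxon1,taxon2) = 0.5482, d(taxon1,taxon3) = 0.5482, d(taxon2,taxon3) = 0.5482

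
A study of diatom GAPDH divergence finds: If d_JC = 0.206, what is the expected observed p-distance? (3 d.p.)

0.180

p = (3/4)(1 − e^(−4d/3)) = 0.75 × (1 − e^(-0.274667)) = 0.75 × (1 − 0.759825) = 0.180131.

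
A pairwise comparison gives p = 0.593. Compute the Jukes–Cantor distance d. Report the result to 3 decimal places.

d = −(3/4) ln(1 − 4p/3) = −0.75 ln(1 − 0.790667) = −0.75 ln(0.209333)
  = −0.75 × (-1.563829) = 1.172872 substitutions/site.

1.173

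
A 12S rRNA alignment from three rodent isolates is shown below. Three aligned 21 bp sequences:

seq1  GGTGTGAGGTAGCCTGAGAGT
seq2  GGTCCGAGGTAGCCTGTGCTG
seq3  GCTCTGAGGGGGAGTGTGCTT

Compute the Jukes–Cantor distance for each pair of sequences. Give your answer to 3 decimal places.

d(seq1,seq2) = 0.360, d(seq1,seq3) = 0.635, d(seq2,seq3) = 0.441

seq1–seq2: 6/21 sites differ → p ≈ 0.285714, d = −0.75 ln(1 − 0.380952) = 0.359679 ≈ 0.360.
seq1–seq3: 9/21 sites differ → p ≈ 0.428571, d = −0.75 ln(1 − 0.571428) = 0.635472 ≈ 0.635.
seq2–seq3: 7/21 sites differ → p ≈ 0.333333, d = −0.75 ln(1 − 0.444444) = 0.440839 ≈ 0.441.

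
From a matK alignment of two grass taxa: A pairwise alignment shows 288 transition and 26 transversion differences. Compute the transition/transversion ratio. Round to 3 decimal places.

R = 288/26 = 11.076923… ≈ 11.077 (to 3 d.p.).

11.077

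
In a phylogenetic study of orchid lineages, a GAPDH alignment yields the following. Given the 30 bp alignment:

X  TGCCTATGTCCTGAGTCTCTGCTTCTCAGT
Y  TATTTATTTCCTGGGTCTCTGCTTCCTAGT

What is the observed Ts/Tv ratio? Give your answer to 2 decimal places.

Transitions are A↔G and C↔T; transversions are all other mismatches.
Transitions: 6. Transversions: 1.
R = 6/1 = 6.00.

6.00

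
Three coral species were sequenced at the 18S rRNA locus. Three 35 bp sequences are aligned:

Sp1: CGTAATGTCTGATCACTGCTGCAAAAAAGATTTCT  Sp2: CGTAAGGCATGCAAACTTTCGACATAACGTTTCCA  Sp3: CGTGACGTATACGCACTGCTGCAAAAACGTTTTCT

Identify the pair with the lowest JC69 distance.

Sp1–Sp2: 16/35 differ, p = 0.457, d = 0.705.
Sp1–Sp3: 8/35 differ, p = 0.229, d = 0.273.
Sp2–Sp3: 14/35 differ, p = 0.400, d = 0.572.
The smallest distance is between Sp1 and Sp3.

Sp1 and Sp3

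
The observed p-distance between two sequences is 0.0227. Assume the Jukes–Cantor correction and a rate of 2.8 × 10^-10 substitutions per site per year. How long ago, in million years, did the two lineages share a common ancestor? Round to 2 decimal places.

41.16

d = −(3/4) ln(1 − 4p/3) = −0.75 ln(1 − 0.030267) = −0.75 ln(0.969733)
  = −0.75 × (-0.030735) = 0.023051 substitutions/site.
Under a molecular clock d = 2μt, so t = d/(2μ) = 0.023051 / (2 × 2.8 × 10^-10) = 41.16 million years.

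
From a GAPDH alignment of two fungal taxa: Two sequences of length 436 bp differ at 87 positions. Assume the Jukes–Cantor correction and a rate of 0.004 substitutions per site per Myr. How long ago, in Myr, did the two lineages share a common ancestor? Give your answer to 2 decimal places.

p = 87/436 ≈ 0.199541.
d = −(3/4) ln(1 − 4p/3) = −0.75 ln(1 − 0.266055) = −0.75 ln(0.733945)
  = −0.75 × (-0.309321) = 0.231991 substitutions/site.
Under a molecular clock d = 2μt, so t = d/(2μ) = 0.231991 / (2 × 0.004) = 29.00 Myr.

29.00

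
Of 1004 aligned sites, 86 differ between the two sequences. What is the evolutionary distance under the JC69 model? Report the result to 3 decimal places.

0.091

p = 86/1004 ≈ 0.085657.
d = −(3/4) ln(1 − 4p/3) = −0.75 ln(1 − 0.114209) = −0.75 ln(0.885791)
  = −0.75 × (-0.121274) = 0.090956 substitutions/site.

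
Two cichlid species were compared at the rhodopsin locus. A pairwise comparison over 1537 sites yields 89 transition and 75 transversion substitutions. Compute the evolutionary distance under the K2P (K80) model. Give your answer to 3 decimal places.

P = 89/1537 ≈ 0.057905 and Q = 75/1537 ≈ 0.048796.
Under the Kimura two-parameter model, d = −½ ln(1 − 2P − Q) − ¼ ln(1 − 2Q).
1 − 2P − Q = 0.835394, giving −½ ln(0.835394) = 0.089926.
1 − 2Q = 0.902408, giving −¼ ln(0.902408) = 0.025672.
d = 0.089926 + 0.025672 = 0.115598.

0.116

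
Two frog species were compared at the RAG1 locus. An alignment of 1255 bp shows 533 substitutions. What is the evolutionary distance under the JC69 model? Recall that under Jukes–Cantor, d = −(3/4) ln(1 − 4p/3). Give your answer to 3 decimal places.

p = 533/1255 ≈ 0.424701.
d = −(3/4) ln(1 − 4p/3) = −0.75 ln(1 − 0.566268) = −0.75 ln(0.433732)
  = −0.75 × (-0.835328) = 0.626496 substitutions/site.

0.626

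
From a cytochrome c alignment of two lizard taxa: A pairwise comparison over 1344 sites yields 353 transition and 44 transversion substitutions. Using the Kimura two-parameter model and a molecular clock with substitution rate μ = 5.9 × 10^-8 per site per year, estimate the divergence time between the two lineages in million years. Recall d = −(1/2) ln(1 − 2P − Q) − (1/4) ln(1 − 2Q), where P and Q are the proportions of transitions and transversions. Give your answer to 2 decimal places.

3.60

P = 353/1344 ≈ 0.262649 and Q = 44/1344 ≈ 0.032738.
Under the Kimura two-parameter model, d = −½ ln(1 − 2P − Q) − ¼ ln(1 − 2Q).
1 − 2P − Q = 0.441964, giving −½ ln(0.441964) = 0.408263.
1 − 2Q = 0.934524, giving −¼ ln(0.934524) = 0.016929.
d = 0.408263 + 0.016929 = 0.425192.
Under a molecular clock d = 2μt, so t = d/(2μ) = 0.425192 / (2 × 5.9 × 10^-8) = 3.60 million years.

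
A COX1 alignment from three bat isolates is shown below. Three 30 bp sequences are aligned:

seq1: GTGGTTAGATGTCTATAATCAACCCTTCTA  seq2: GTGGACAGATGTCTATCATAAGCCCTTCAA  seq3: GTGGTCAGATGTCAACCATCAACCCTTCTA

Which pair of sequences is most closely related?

seq1 and seq3

seq1–seq2: 6/30 differ, p = 0.200, d = 0.233.
seq1–seq3: 4/30 differ, p = 0.133, d = 0.147.
seq2–seq3: 6/30 differ, p = 0.200, d = 0.233.
The smallest distance is between seq1 and seq3.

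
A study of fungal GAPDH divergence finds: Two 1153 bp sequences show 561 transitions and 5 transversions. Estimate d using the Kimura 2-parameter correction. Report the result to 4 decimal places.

1.8982

P = 561/1153 ≈ 0.486557 and Q = 5/1153 ≈ 0.004337.
Under the Kimura two-parameter model, d = −½ ln(1 − 2P − Q) − ¼ ln(1 − 2Q).
1 − 2P − Q = 0.022549, giving −½ ln(0.022549) = 1.896032.
1 − 2Q = 0.991326, giving −¼ ln(0.991326) = 0.002178.
d = 1.896032 + 0.002178 = 1.898210.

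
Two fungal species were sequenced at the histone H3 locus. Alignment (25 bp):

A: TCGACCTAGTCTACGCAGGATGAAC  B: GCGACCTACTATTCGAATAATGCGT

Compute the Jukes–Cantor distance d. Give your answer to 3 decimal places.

0.572

The sequences differ at 10 of 25 sites (1, 9, 11, 13, 16, 18, 19, 23, 24, 25), so p = 10/25 = 0.4.
d = −(3/4) ln(1 − 4p/3) = −0.75 ln(1 − 0.533333) = −0.75 ln(0.466667)
  = −0.75 × (-0.762139) = 0.571604 substitutions/site.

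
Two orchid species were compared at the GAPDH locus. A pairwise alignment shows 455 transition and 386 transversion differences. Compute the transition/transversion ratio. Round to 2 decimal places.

R = 455/386 = 1.178756… ≈ 1.18 (to 2 d.p.).

1.18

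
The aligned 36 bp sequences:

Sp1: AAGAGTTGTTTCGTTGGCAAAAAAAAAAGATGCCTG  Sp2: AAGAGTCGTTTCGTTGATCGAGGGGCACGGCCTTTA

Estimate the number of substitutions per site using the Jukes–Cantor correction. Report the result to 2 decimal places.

The sequences differ at 17 of 36 sites, so p = 17/36 ≈ 0.472222.
d = −(3/4) ln(1 − 4p/3) = −0.75 ln(1 − 0.629629) = −0.75 ln(0.370371)
  = −0.75 × (-0.993250) = 0.744938 substitutions/site.

0.74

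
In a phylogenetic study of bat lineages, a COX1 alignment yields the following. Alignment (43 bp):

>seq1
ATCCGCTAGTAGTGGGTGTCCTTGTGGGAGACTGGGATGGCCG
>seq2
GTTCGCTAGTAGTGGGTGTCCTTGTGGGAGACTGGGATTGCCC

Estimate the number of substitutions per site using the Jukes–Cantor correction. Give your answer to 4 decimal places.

The sequences differ at 4 of 43 sites (1, 3, 39, 43), so p = 4/43 ≈ 0.093023.
d = −(3/4) ln(1 − 4p/3) = −0.75 ln(1 − 0.124031) = −0.75 ln(0.875969)
  = −0.75 × (-0.132425) = 0.099319 substitutions/site.

0.0993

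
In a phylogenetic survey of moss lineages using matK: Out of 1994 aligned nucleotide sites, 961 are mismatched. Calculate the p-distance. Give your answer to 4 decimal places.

p = 961/1994 = 0.481945… ≈ 0.4819 (to 4 d.p.).

0.4819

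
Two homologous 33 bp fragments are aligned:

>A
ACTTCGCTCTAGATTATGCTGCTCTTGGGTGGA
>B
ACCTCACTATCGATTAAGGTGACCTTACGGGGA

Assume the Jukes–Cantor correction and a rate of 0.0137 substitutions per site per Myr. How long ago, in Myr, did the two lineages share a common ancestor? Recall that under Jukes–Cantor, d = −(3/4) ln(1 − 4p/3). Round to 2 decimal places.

The sequences differ at 11 of 33 sites, so p = 11/33 ≈ 0.333333.
d = −(3/4) ln(1 − 4p/3) = −0.75 ln(1 − 0.444444) = −0.75 ln(0.555556)
  = −0.75 × (-0.587786) = 0.440840 substitutions/site.
Under a molecular clock d = 2μt, so t = d/(2μ) = 0.440840 / (2 × 0.0137) = 16.09 Myr.

16.09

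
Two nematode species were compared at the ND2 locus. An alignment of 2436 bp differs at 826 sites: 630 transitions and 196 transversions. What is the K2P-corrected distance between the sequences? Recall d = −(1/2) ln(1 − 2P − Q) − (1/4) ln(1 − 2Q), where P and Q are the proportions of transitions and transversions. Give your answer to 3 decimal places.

0.499

P = 630/2436 ≈ 0.258621 and Q = 196/2436 ≈ 0.08046.
Under the Kimura two-parameter model, d = −½ ln(1 − 2P − Q) − ¼ ln(1 − 2Q).
1 − 2P − Q = 0.402298, giving −½ ln(0.402298) = 0.455281.
1 − 2Q = 0.83908, giving −¼ ln(0.83908) = 0.043862.
d = 0.455281 + 0.043862 = 0.499143.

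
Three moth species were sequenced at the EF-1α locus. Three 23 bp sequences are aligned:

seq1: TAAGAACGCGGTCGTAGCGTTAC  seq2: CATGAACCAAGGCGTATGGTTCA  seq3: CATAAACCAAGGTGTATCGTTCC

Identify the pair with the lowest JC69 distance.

seq2 and seq3

seq1–seq2: 10/23 differ, p = 0.435, d = 0.650.
seq1–seq3: 10/23 differ, p = 0.435, d = 0.650.
seq2–seq3: 4/23 differ, p = 0.174, d = 0.198.
The smallest distance is between seq2 and seq3.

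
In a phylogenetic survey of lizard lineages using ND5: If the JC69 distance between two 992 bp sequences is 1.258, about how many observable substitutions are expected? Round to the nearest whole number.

605

Invert JC69: p = (3/4)(1 − e^(−4d/3)) = 0.75 × (1 − e^(-1.677333)) = 0.75 × (1 − 0.186872) = 0.609846.
Expected differing sites = pL ≈ 0.609846 × 992 = 604.967232 ≈ 605.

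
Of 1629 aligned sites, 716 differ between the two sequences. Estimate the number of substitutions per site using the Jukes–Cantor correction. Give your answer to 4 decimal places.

p = 716/1629 ≈ 0.439533.
d = −(3/4) ln(1 − 4p/3) = −0.75 ln(1 − 0.586044) = −0.75 ln(0.413956)
  = −0.75 × (-0.881996) = 0.661497 substitutions/site.

0.6615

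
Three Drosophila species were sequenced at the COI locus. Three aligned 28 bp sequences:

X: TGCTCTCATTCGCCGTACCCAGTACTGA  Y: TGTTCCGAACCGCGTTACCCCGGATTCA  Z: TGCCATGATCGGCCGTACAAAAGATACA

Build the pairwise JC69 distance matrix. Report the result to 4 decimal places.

d(X,Y) = 0.5565, d(X,Z) = 0.6355, d(Y,Z) = 0.7238

X–Y: 11/28 sites differ → p ≈ 0.392857, d = −0.75 ln(1 − 0.523809) = 0.556452 ≈ 0.5565.
X–Z: 12/28 sites differ → p ≈ 0.428571, d = −0.75 ln(1 − 0.571428) = 0.635472 ≈ 0.6355.
Y–Z: 13/28 sites differ → p ≈ 0.464286, d = −0.75 ln(1 − 0.619048) = 0.723811 ≈ 0.7238.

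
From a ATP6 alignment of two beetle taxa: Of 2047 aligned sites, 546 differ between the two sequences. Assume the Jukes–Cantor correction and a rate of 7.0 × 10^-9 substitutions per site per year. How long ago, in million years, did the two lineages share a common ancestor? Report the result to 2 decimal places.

23.54

p = 546/2047 ≈ 0.266732.
d = −(3/4) ln(1 − 4p/3) = −0.75 ln(1 − 0.355643) = −0.75 ln(0.644357)
  = −0.75 × (-0.439502) = 0.329627 substitutions/site.
Under a molecular clock d = 2μt, so t = d/(2μ) = 0.329627 / (2 × 7.0 × 10^-9) = 23.54 million years.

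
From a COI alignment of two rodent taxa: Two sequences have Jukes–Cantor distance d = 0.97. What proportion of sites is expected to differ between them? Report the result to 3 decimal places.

0.544

p = (3/4)(1 − e^(−4d/3)) = 0.75 × (1 − e^(-1.293333)) = 0.75 × (1 − 0.274355) = 0.544234.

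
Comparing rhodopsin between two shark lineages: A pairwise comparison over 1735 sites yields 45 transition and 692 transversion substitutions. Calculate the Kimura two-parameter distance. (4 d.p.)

P = 45/1735 ≈ 0.025937 and Q = 692/1735 ≈ 0.398847.
Under the Kimura two-parameter model, d = −½ ln(1 − 2P − Q) − ¼ ln(1 − 2Q).
1 − 2P − Q = 0.549279, giving −½ ln(0.549279) = 0.299574.
1 − 2Q = 0.202306, giving −¼ ln(0.202306) = 0.399493.
d = 0.299574 + 0.399493 = 0.699067.

0.6991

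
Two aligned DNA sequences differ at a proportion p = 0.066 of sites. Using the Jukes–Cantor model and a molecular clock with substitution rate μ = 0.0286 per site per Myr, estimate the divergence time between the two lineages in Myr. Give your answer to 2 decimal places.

1.21

d = −(3/4) ln(1 − 4p/3) = −0.75 ln(1 − 0.088) = −0.75 ln(0.912)
  = −0.75 × (-0.092115) = 0.069086 substitutions/site.
Under a molecular clock d = 2μt, so t = d/(2μ) = 0.069086 / (2 × 0.0286) = 1.21 Myr.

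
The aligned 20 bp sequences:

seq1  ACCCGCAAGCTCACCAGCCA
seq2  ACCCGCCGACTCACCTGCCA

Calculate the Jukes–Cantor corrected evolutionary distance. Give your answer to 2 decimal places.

The sequences differ at 4 of 20 sites (7, 8, 9, 16), so p = 4/20 = 0.2.
d = −(3/4) ln(1 − 4p/3) = −0.75 ln(1 − 0.266667) = −0.75 ln(0.733333)
  = −0.75 × (-0.310155) = 0.232616 substitutions/site.

0.23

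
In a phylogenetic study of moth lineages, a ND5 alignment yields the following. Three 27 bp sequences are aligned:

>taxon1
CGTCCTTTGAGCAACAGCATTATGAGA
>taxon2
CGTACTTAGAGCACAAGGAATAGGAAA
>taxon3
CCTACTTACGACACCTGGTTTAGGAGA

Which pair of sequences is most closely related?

taxon1–taxon2: 8/27 differ, p = 0.296, d = 0.377.
taxon1–taxon3: 11/27 differ, p = 0.407, d = 0.588.
taxon2–taxon3: 9/27 differ, p = 0.333, d = 0.441.
The smallest distance is between taxon1 and taxon2.

taxon1 and taxon2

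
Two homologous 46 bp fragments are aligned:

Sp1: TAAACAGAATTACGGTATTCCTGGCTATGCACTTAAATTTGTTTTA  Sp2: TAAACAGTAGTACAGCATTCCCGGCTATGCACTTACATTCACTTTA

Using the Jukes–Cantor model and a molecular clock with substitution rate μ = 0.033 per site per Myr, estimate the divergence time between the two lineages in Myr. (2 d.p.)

The sequences differ at 9 of 46 sites (8, 10, 14, 16, 22, 36, 40, 41, 42), so p = 9/46 ≈ 0.195652.
d = −(3/4) ln(1 − 4p/3) = −0.75 ln(1 − 0.260869) = −0.75 ln(0.739131)
  = −0.75 × (-0.302280) = 0.226710 substitutions/site.
Under a molecular clock d = 2μt, so t = d/(2μ) = 0.226710 / (2 × 0.033) = 3.44 Myr.

3.44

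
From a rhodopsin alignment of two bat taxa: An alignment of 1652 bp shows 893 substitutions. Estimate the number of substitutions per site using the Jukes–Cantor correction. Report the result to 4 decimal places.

p = 893/1652 ≈ 0.540557.
d = −(3/4) ln(1 − 4p/3) = −0.75 ln(1 − 0.720743) = −0.75 ln(0.279257)
  = −0.75 × (-1.275623) = 0.956717 substitutions/site.

0.9567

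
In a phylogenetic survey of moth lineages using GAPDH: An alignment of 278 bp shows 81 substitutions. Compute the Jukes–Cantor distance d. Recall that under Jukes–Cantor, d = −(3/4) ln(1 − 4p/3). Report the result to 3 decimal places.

p = 81/278 ≈ 0.291367.
d = −(3/4) ln(1 − 4p/3) = −0.75 ln(1 − 0.388489) = −0.75 ln(0.611511)
  = −0.75 × (-0.491822) = 0.368867 substitutions/site.

0.369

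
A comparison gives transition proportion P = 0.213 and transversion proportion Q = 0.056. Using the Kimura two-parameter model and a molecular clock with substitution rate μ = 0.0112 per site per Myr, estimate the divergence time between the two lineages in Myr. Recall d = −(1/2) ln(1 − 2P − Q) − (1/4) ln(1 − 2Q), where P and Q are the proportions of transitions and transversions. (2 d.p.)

16.01

Under the Kimura two-parameter model, d = −½ ln(1 − 2P − Q) − ¼ ln(1 − 2Q).
1 − 2P − Q = 0.518, giving −½ ln(0.518) = 0.328890.
1 − 2Q = 0.888, giving −¼ ln(0.888) = 0.029696.
d = 0.328890 + 0.029696 = 0.358586.
Under a molecular clock d = 2μt, so t = d/(2μ) = 0.358586 / (2 × 0.0112) = 16.01 Myr.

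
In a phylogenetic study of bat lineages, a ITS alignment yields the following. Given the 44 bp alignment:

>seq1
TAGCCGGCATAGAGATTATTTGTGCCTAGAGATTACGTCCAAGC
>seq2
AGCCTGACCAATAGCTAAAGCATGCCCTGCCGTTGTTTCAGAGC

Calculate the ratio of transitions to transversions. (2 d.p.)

Transitions are A↔G and C↔T; transversions are all other mismatches.
Transitions: 10. Transversions: 14.
R = 10/14 = 0.714285… ≈ 0.71 (to 2 d.p.).

0.71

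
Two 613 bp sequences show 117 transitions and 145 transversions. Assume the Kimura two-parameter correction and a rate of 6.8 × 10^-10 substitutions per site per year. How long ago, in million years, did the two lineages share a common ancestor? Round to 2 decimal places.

P = 117/613 ≈ 0.190865 and Q = 145/613 ≈ 0.236542.
Under the Kimura two-parameter model, d = −½ ln(1 − 2P − Q) − ¼ ln(1 − 2Q).
1 − 2P − Q = 0.381728, giving −½ ln(0.381728) = 0.481523.
1 − 2Q = 0.526916, giving −¼ ln(0.526916) = 0.160179.
d = 0.481523 + 0.160179 = 0.641702.
Under a molecular clock d = 2μt, so t = d/(2μ) = 0.641702 / (2 × 6.8 × 10^-10) = 471.84 million years.

471.84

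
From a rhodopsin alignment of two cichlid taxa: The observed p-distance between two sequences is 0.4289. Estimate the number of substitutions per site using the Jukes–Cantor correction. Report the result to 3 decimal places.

0.636

d = −(3/4) ln(1 − 4p/3) = −0.75 ln(1 − 0.571867) = −0.75 ln(0.428133)
  = −0.75 × (-0.848321) = 0.636241 substitutions/site.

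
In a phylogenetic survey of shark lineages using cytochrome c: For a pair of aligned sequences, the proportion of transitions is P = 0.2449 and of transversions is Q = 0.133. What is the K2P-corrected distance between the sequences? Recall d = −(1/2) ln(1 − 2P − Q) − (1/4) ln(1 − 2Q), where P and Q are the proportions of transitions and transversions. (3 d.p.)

Under the Kimura two-parameter model, d = −½ ln(1 − 2P − Q) − ¼ ln(1 − 2Q).
1 − 2P − Q = 0.3772, giving −½ ln(0.3772) = 0.487490.
1 − 2Q = 0.734, giving −¼ ln(0.734) = 0.077312.
d = 0.487490 + 0.077312 = 0.564802.

0.565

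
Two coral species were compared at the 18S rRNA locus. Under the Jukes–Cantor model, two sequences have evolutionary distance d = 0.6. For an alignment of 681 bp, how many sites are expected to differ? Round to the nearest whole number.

Invert JC69: p = (3/4)(1 − e^(−4d/3)) = 0.75 × (1 − e^(-0.8)) = 0.75 × (1 − 0.449329) = 0.413003.
Expected differing sites = pL ≈ 0.413003 × 681 = 281.255043 ≈ 281.

281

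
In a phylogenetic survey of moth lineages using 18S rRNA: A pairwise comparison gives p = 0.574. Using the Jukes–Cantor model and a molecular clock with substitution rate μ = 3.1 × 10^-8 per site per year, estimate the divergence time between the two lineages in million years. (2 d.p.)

17.54

d = −(3/4) ln(1 − 4p/3) = −0.75 ln(1 − 0.765333) = −0.75 ln(0.234667)
  = −0.75 × (-1.449588) = 1.087191 substitutions/site.
Under a molecular clock d = 2μt, so t = d/(2μ) = 1.087191 / (2 × 3.1 × 10^-8) = 17.54 million years.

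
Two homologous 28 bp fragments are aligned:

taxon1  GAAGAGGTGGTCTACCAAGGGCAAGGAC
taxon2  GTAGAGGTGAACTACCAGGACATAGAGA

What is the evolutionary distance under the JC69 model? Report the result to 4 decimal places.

0.5565

The sequences differ at 11 of 28 sites, so p = 11/28 ≈ 0.392857.
d = −(3/4) ln(1 − 4p/3) = −0.75 ln(1 − 0.523809) = −0.75 ln(0.476191)
  = −0.75 × (-0.741936) = 0.556452 substitutions/site.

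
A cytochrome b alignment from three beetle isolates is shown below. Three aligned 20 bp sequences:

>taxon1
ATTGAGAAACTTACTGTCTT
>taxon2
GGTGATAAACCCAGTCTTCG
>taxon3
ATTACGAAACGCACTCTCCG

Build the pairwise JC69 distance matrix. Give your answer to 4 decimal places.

taxon1–taxon2: 10/20 sites differ → p = 0.5, d = −0.75 ln(1 − 0.666667) = 0.823960 ≈ 0.8240.
taxon1–taxon3: 7/20 sites differ → p = 0.35, d = −0.75 ln(1 − 0.466667) = 0.471457 ≈ 0.4715.
taxon2–taxon3: 8/20 sites differ → p = 0.4, d = −0.75 ln(1 − 0.533333) = 0.571605 ≈ 0.5716.

d(taxon1,taxon2) = 0.8240, d(taxon1,taxon3) = 0.4715, d(taxon2,taxon3) = 0.5716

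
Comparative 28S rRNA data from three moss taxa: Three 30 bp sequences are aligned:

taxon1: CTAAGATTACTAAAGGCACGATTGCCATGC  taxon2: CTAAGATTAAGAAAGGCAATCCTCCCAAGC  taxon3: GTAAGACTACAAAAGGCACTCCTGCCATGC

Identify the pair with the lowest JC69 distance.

taxon1–taxon2: 8/30 differ, p = 0.267, d = 0.330.
taxon1–taxon3: 6/30 differ, p = 0.200, d = 0.233.
taxon2–taxon3: 7/30 differ, p = 0.233, d = 0.280.
The smallest distance is between taxon1 and taxon3.

taxon1 and taxon3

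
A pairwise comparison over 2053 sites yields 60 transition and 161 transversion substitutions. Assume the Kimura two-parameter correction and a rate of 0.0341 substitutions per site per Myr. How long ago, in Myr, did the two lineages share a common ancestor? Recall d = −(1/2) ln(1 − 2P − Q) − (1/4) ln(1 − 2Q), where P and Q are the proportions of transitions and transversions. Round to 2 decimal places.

1.70

P = 60/2053 ≈ 0.029226 and Q = 161/2053 ≈ 0.078422.
Under the Kimura two-parameter model, d = −½ ln(1 − 2P − Q) − ¼ ln(1 − 2Q).
1 − 2P − Q = 0.863126, giving −½ ln(0.863126) = 0.073597.
1 − 2Q = 0.843156, giving −¼ ln(0.843156) = 0.042651.
d = 0.073597 + 0.042651 = 0.116248.
Under a molecular clock d = 2μt, so t = d/(2μ) = 0.116248 / (2 × 0.0341) = 1.70 Myr.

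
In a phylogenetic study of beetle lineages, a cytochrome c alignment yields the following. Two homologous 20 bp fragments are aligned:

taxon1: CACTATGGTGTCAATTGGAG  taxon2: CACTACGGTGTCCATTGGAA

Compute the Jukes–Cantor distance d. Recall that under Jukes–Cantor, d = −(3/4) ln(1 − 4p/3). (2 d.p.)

0.17

The sequences differ at 3 of 20 sites (6, 13, 20), so p = 3/20 = 0.15.
d = −(3/4) ln(1 − 4p/3) = −0.75 ln(1 − 0.2) = −0.75 ln(0.8)
  = −0.75 × (-0.223144) = 0.167358 substitutions/site.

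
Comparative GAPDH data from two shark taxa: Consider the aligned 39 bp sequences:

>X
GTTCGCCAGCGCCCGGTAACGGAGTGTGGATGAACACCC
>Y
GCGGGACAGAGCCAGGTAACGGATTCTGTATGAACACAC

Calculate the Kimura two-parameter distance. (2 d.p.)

Of 39 sites, 1 differences are transitions and 9 are transversions, so P = 1/39 ≈ 0.025641 and Q = 9/39 ≈ 0.230769.
Under the Kimura two-parameter model, d = −½ ln(1 − 2P − Q) − ¼ ln(1 − 2Q).
1 − 2P − Q = 0.717949, giving −½ ln(0.717949) = 0.165678.
1 − 2Q = 0.538462, giving −¼ ln(0.538462) = 0.154760.
d = 0.165678 + 0.154760 = 0.320438.

0.32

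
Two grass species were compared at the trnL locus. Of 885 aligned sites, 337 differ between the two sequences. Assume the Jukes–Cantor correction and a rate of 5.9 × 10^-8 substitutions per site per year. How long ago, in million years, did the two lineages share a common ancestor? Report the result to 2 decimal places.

p = 337/885 ≈ 0.380791.
d = −(3/4) ln(1 − 4p/3) = −0.75 ln(1 − 0.507721) = −0.75 ln(0.492279)
  = −0.75 × (-0.708710) = 0.531533 substitutions/site.
Under a molecular clock d = 2μt, so t = d/(2μ) = 0.531533 / (2 × 5.9 × 10^-8) = 4.50 million years.

4.50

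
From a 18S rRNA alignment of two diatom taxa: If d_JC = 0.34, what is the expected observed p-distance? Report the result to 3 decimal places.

p = (3/4)(1 − e^(−4d/3)) = 0.75 × (1 − e^(-0.453333)) = 0.75 × (1 − 0.635506) = 0.273371.

0.273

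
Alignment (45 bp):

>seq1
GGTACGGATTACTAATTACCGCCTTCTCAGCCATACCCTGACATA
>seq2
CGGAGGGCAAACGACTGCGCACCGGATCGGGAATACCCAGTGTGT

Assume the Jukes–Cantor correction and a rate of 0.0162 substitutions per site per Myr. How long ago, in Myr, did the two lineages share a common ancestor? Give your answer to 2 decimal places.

28.74

The sequences differ at 24 of 45 sites, so p = 24/45 ≈ 0.533333.
d = −(3/4) ln(1 − 4p/3) = −0.75 ln(1 − 0.711111) = −0.75 ln(0.288889)
  = −0.75 × (-1.241713) = 0.931285 substitutions/site.
Under a molecular clock d = 2μt, so t = d/(2μ) = 0.931285 / (2 × 0.0162) = 28.74 Myr.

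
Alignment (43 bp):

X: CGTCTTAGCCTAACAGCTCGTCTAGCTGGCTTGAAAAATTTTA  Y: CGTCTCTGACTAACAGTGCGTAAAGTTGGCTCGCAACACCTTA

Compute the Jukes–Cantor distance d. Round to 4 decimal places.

The sequences differ at 13 of 43 sites, so p = 13/43 ≈ 0.302326.
d = −(3/4) ln(1 − 4p/3) = −0.75 ln(1 − 0.403101) = −0.75 ln(0.596899)
  = −0.75 × (-0.516007) = 0.387005 substitutions/site.

0.3870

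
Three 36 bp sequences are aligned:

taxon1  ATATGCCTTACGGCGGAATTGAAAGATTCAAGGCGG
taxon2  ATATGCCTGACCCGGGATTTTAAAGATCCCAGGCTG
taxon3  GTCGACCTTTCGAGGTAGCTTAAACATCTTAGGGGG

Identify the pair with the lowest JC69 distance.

taxon1 and taxon2

taxon1–taxon2: 9/36 differ, p = 0.250, d = 0.304.
taxon1–taxon3: 16/36 differ, p = 0.444, d = 0.673.
taxon2–taxon3: 16/36 differ, p = 0.444, d = 0.673.
The smallest distance is between taxon1 and taxon2.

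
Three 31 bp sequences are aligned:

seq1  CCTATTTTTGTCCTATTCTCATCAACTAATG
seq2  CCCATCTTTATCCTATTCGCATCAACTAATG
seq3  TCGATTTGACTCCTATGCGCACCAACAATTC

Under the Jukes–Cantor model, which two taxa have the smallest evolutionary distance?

seq1 and seq2

seq1–seq2: 4/31 differ, p = 0.129, d = 0.142.
seq1–seq3: 11/31 differ, p = 0.355, d = 0.481.
seq2–seq3: 11/31 differ, p = 0.355, d = 0.481.
The smallest distance is between seq1 and seq2.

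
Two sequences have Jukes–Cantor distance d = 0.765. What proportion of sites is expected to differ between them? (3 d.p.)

p = (3/4)(1 − e^(−4d/3)) = 0.75 × (1 − e^(-1.02)) = 0.75 × (1 − 0.360595) = 0.479554.

0.480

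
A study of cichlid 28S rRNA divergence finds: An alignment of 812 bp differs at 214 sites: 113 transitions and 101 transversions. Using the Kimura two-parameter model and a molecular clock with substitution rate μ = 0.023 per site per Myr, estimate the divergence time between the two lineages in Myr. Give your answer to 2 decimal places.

7.16

P = 113/812 ≈ 0.139163 and Q = 101/812 ≈ 0.124384.
Under the Kimura two-parameter model, d = −½ ln(1 − 2P − Q) − ¼ ln(1 − 2Q).
1 − 2P − Q = 0.59729, giving −½ ln(0.59729) = 0.257676.
1 − 2Q = 0.751232, giving −¼ ln(0.751232) = 0.071510.
d = 0.257676 + 0.071510 = 0.329186.
Under a molecular clock d = 2μt, so t = d/(2μ) = 0.329186 / (2 × 0.023) = 7.16 Myr.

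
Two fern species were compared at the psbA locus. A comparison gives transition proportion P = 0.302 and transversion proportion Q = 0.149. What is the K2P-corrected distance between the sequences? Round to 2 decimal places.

Under the Kimura two-parameter model, d = −½ ln(1 − 2P − Q) − ¼ ln(1 − 2Q).
1 − 2P − Q = 0.247, giving −½ ln(0.247) = 0.699183.
1 − 2Q = 0.702, giving −¼ ln(0.702) = 0.088455.
d = 0.699183 + 0.088455 = 0.787638.

0.79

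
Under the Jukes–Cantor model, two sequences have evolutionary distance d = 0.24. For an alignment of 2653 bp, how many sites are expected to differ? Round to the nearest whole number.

Invert JC69: p = (3/4)(1 − e^(−4d/3)) = 0.75 × (1 − e^(-0.32)) = 0.75 × (1 − 0.726149) = 0.205388.
Expected differing sites = pL ≈ 0.205388 × 2653 = 544.894364 ≈ 545.

545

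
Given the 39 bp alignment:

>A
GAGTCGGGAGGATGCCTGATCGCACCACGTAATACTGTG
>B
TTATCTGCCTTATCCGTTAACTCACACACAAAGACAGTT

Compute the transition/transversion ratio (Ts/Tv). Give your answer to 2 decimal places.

Transitions are A↔G and C↔T; transversions are all other mismatches.
Transitions: 1. Transversions: 20.
R = 1/20 = 0.05.

0.05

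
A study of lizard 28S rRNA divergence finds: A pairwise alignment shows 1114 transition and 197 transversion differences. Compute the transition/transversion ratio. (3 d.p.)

R = 1114/197 = 5.654822… ≈ 5.655 (to 3 d.p.).

5.655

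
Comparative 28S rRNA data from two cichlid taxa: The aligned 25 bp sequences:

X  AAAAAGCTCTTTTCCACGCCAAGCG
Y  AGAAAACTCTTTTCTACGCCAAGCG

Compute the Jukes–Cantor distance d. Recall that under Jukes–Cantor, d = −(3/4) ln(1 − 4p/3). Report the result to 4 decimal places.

The sequences differ at 3 of 25 sites (2, 6, 15), so p = 3/25 = 0.12.
d = −(3/4) ln(1 − 4p/3) = −0.75 ln(1 − 0.16) = −0.75 ln(0.84)
  = −0.75 × (-0.174353) = 0.130765 substitutions/site.

0.1308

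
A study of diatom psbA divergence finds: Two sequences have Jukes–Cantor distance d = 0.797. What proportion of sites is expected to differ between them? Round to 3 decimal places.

p = (3/4)(1 − e^(−4d/3)) = 0.75 × (1 − e^(-1.062667)) = 0.75 × (1 − 0.345533) = 0.490850.

0.491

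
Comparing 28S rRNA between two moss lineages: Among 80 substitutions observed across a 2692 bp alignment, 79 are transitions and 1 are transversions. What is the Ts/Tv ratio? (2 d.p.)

R = 79/1 = 79.00.

79.00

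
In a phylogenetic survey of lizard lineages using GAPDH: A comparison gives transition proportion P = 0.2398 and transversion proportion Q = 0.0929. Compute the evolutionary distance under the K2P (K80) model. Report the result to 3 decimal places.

0.476

Under the Kimura two-parameter model, d = −½ ln(1 − 2P − Q) − ¼ ln(1 − 2Q).
1 − 2P − Q = 0.4275, giving −½ ln(0.4275) = 0.424900.
1 − 2Q = 0.8142, giving −¼ ln(0.8142) = 0.051387.
d = 0.424900 + 0.051387 = 0.476287.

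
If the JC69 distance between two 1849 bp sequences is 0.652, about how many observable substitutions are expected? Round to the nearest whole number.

Invert JC69: p = (3/4)(1 − e^(−4d/3)) = 0.75 × (1 − e^(-0.869333)) = 0.75 × (1 − 0.419231) = 0.435577.
Expected differing sites = pL ≈ 0.435577 × 1849 = 805.381873 ≈ 805.

805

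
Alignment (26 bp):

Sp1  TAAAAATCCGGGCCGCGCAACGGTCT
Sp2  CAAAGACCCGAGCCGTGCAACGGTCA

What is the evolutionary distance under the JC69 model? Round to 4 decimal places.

The sequences differ at 6 of 26 sites (1, 5, 7, 11, 16, 26), so p = 6/26 ≈ 0.230769.
d = −(3/4) ln(1 − 4p/3) = −0.75 ln(1 − 0.307692) = −0.75 ln(0.692308)
  = −0.75 × (-0.367724) = 0.275793 substitutions/site.

0.2758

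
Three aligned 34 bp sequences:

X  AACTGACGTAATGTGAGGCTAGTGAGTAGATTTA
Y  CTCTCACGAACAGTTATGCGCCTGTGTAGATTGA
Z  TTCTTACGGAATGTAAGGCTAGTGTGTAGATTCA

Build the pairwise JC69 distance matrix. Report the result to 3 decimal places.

d(X,Y) = 0.535, d(X,Z) = 0.241, d(Y,Z) = 0.423

X–Y: 13/34 sites differ → p ≈ 0.382353, d = −0.75 ln(1 − 0.509804) = 0.534712 ≈ 0.535.
X–Z: 7/34 sites differ → p ≈ 0.205882, d = −0.75 ln(1 − 0.274509) = 0.240680 ≈ 0.241.
Y–Z: 11/34 sites differ → p ≈ 0.323529, d = −0.75 ln(1 − 0.431372) = 0.423397 ≈ 0.423.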